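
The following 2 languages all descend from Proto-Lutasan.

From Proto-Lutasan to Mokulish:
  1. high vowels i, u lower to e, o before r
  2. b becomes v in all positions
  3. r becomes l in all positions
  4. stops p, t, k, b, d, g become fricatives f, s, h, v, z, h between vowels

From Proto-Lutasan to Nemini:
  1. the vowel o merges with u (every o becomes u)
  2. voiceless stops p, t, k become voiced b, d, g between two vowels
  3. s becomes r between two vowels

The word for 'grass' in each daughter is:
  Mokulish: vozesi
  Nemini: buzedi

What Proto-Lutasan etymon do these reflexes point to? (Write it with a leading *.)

Position 5: Mokulish has s, Nemini has d. Taking the neighbouring segments as reconstructed: Mokulish s could go back to *t or *s; Nemini d could go back to *t or *d — the one source consistent with every daughter is *t.
Position 2: Mokulish has o, Nemini has u. Taking the neighbouring segments as reconstructed: Mokulish o can only go back to *o; Nemini u could go back to *o or *u — the one source consistent with every daughter is *o.
Position 1: Mokulish has v, Nemini has b. Taking the neighbouring segments as reconstructed: Mokulish v could go back to *b or *v; Nemini b can only go back to *b — the one source consistent with every daughter is *b.
This points to *bozeti. Verify forward in each daughter:
Mokulish: *bozeti
  bozeti (rule 1 does not apply)
  bozeti → vozeti   [unconditioned shift]
  vozeti (rule 3 does not apply)
  vozeti → vozesi   [intervocalic lenition]
  giving Mokulish vozesi.
Nemini: *bozeti > buzeti > buzedi  (by vowel merger, intervocalic voicing)
No other proto-form is consistent with every reflex, so the reconstruction is *bozeti.

*bozeti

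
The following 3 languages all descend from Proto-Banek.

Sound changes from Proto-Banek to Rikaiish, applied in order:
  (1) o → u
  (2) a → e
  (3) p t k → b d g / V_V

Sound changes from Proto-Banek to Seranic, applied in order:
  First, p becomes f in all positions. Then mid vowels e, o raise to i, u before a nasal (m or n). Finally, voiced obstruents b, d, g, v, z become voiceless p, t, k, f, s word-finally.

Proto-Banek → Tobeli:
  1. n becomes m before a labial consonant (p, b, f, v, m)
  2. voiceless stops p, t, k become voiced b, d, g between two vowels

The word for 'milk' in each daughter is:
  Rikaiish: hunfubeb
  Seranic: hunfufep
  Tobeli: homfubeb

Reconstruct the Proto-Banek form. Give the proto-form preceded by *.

*honfupeb

Position 6: Rikaiish has b, Seranic has f, Tobeli has b. Taking the neighbouring segments as reconstructed: Rikaiish b could go back to *p or *b; Seranic f could go back to *p or *f; Tobeli b could go back to *p or *b — the one source consistent with every daughter is *p.
Position 3: Rikaiish has n, Seranic has n, Tobeli has m. Rikaiish preserves n here (none of its changes turn any other segment into n), so the proto-segment is *n.
Position 2: Rikaiish has u, Seranic has u, Tobeli has o. Tobeli preserves o here (none of its changes turn any other segment into o), so the proto-segment is *o.
Verify the candidate proto-form against each daughter:
Rikaiish: *honfupeb > hunfupeb > hunfubeb  (by vowel merger, intervocalic voicing)
Seranic: *honfupeb
  honfupeb → honfufeb   [unconditioned shift]
  honfufeb → hunfufeb   [pre-nasal raising]
  hunfufeb → hunfufep   [final devoicing]
  giving Seranic hunfufep.
Tobeli: *honfupeb > homfupeb > homfubeb  (by nasal place assimilation, intervocalic voicing)
No other proto-form is consistent with every reflex, so the reconstruction is *honfupeb.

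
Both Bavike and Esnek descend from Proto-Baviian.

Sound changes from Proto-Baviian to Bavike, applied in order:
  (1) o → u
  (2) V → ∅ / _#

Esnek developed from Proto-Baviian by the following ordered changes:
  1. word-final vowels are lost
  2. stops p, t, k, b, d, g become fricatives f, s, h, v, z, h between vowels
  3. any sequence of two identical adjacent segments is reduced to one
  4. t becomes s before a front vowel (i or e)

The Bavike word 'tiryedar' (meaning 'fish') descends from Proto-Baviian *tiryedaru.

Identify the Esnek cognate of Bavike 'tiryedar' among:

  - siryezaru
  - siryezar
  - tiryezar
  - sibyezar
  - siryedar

Esnek: *tiryedaru > tiryedar > tiryezar > siryezar  (by apocope, intervocalic lenition, palatalisation)

siryezar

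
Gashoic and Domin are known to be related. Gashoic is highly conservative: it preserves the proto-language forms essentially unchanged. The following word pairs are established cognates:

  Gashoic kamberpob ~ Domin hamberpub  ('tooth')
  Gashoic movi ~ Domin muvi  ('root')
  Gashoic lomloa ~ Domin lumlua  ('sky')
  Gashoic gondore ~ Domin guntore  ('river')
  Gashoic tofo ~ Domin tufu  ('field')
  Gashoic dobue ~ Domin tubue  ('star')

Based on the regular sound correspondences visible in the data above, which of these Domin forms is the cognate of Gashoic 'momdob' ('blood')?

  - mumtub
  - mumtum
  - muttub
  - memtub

mumtub

lomloa ~ lumlua — Gashoic o corresponds to Domin u after a consonant, before a nasal.
gondore ~ guntore — Gashoic d corresponds to Domin t after a consonant, before a back vowel.
kamberpob ~ hamberpub, dobue ~ tubue — Gashoic o corresponds to Domin u after a consonant, before a labial obstruent.
Applying these to Gashoic 'momdob':
  momdob → mumdob   (o→u after a consonant, before a nasal)
  mumdob → mumtob   (d→t after a consonant, before a back vowel)
  mumtob → mumtub   (o→u after a consonant, before a labial obstruent)
So the Domin cognate is 'mumtub'.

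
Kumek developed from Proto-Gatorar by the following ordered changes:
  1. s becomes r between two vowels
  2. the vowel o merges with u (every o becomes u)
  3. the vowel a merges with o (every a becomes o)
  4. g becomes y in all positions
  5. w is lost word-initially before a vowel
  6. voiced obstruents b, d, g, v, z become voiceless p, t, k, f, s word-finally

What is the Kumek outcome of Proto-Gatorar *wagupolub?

Kumek: *wagupolub > wagupulub > wogupulub > woyupulub > oyupulub > oyupulup  (by vowel merger, vowel merger, unconditioned shift, glide loss, final devoicing)

oyupulup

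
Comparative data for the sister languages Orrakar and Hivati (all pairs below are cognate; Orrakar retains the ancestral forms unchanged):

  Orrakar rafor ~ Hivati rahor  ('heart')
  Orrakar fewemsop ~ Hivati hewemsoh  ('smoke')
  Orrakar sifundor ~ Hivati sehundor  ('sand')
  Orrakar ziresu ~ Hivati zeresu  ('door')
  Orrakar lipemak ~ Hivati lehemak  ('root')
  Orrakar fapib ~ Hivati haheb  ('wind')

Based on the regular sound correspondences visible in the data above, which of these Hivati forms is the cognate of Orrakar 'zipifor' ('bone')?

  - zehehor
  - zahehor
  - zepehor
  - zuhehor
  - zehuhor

lipemak ~ lehemak — Orrakar i corresponds to Hivati e after a consonant, before a labial obstruent.
fapib ~ haheb — Orrakar p corresponds to Hivati h between vowels (before a front vowel).
sifundor ~ sehundor — Orrakar i corresponds to Hivati e after a consonant, before a labial obstruent.
rafor ~ rahor — Orrakar f corresponds to Hivati h between vowels (before a back vowel).
Applying these to Orrakar 'zipifor':
  zipifor → zepifor   (i→e after a consonant, before a labial obstruent)
  zepifor → zehifor   (p→h between vowels (before a front vowel))
  zehifor → zehefor   (i→e after a consonant, before a labial obstruent)
  zehefor → zehehor   (f→h between vowels (before a back vowel))
So the Hivati cognate is 'zehehor'.

zehehor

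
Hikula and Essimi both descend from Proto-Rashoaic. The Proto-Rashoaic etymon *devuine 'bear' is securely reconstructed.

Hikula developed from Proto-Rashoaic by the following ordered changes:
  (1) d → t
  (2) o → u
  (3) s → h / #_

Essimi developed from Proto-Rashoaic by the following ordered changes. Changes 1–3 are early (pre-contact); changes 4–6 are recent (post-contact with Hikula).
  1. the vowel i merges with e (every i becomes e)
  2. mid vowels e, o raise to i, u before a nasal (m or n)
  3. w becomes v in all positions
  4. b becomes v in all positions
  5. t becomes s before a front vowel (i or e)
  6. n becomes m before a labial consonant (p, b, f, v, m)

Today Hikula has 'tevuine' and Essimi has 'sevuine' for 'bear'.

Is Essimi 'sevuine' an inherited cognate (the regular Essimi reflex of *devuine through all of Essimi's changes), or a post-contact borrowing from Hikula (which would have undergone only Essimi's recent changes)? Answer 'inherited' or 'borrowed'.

If inherited, *devuine would pass through all of Essimi's changes:
Essimi: *devuine
  devuine → devuene   [vowel merger]
  devuene → devuine   [pre-nasal raising]
  devuine (rule 3 does not apply)
  devuine (rule 4 does not apply)
  devuine (rule 5 does not apply)
  devuine (rule 6 does not apply)
  giving Essimi devuine.
If borrowed from Hikula 'tevuine' after the early changes, it would undergo only the recent ones:
  rule 4 (unconditioned shift): no change (tevuine)
  rule 5 (palatalisation): tevuine → sevuine
  rule 6 (nasal place assimilation): no change (sevuine)
  ⇒ as a loan: sevuine
Essimi 'sevuine' matches the loan outcome 'sevuine', not the inherited 'devuine' — it skipped the early Essimi changes, so it was borrowed from Hikula.

borrowed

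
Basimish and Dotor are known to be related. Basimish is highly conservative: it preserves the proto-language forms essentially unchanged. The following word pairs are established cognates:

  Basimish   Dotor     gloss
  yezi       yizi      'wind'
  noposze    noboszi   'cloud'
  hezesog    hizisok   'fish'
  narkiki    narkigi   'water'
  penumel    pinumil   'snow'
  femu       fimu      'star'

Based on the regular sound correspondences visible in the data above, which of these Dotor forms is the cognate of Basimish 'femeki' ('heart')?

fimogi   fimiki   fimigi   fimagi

femu ~ fimu — Basimish e corresponds to Dotor i after a consonant, before a nasal.
yezi ~ yizi, hezesog ~ hizisok — Basimish e corresponds to Dotor i after a consonant, before a consonant other than r, m, n, p, b, f, v.
narkiki ~ narkigi — Basimish k corresponds to Dotor g between vowels (before a front vowel).
Applying these to Basimish 'femeki':
  femeki → fimeki   (e→i after a consonant, before a nasal)
  fimeki → fimiki   (e→i after a consonant, before a consonant other than r, m, n, p, b, f, v)
  fimiki → fimigi   (k→g between vowels (before a front vowel))
So the Dotor cognate is 'fimigi'.

fimigi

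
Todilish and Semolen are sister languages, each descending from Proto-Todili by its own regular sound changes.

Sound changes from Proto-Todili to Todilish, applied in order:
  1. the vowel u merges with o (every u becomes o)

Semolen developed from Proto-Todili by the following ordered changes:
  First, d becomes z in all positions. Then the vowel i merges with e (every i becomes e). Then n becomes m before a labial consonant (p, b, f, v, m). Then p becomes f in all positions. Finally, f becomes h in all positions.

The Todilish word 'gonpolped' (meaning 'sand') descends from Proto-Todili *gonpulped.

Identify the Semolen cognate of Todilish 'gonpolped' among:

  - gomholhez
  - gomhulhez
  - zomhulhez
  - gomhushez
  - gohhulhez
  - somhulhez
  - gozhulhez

Semolen: start from *gonpulped.
  rule 1 (unconditioned shift): gonpulped → gonpulpez
  rule 2: no change — gonpulpez
  rule 3 (nasal place assimilation): gonpulpez → gompulpez
  rule 4 (unconditioned shift): gompulpez → gomfulfez
  rule 5 (unconditioned shift): gomfulfez → gomhulhez
  ⇒ Semolen gomhulhez
Only 'gomhulhez' matches the regular Semolen development of *gonpulped.

gomhulhez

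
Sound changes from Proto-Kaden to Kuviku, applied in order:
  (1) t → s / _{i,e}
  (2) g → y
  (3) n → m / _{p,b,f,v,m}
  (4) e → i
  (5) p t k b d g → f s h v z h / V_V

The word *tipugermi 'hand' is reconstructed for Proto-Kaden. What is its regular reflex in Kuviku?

Kuviku: start from *tipugermi.
  rule 1 (palatalisation): tipugermi → sipugermi
  rule 2 (unconditioned shift): sipugermi → sipuyermi
  rule 3: no change — sipuyermi
  rule 4 (vowel merger): sipuyermi → sipuyirmi
  rule 5 (intervocalic lenition): sipuyirmi → sifuyirmi
  ⇒ Kuviku sifuyirmi

sifuyirmi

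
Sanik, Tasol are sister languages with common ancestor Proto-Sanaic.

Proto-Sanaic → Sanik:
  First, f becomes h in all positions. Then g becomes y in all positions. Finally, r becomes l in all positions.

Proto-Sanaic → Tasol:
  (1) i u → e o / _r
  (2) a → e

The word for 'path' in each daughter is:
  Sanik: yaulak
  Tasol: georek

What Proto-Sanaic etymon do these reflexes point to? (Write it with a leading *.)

*gaurak

Position 2: Sanik has a, Tasol has e. Sanik preserves a here (none of its changes turn any other segment into a), so the proto-segment is *a.
Position 1: Sanik has y, Tasol has g. Tasol preserves g here (none of its changes turn any other segment into g), so the proto-segment is *g.
Position 5: Sanik has a, Tasol has e. Sanik preserves a here (none of its changes turn any other segment into a), so the proto-segment is *a.
Verify the candidate proto-form against each daughter:
Sanik: *gaurak
  gaurak (rule 1 does not apply)
  gaurak → yaurak   [unconditioned shift]
  yaurak → yaulak   [unconditioned shift]
  giving Sanik yaulak.
Tasol: *gaurak > gaorak > georek  (by pre-rhotic lowering, vowel merger)
No other proto-form is consistent with every reflex, so the reconstruction is *gaurak.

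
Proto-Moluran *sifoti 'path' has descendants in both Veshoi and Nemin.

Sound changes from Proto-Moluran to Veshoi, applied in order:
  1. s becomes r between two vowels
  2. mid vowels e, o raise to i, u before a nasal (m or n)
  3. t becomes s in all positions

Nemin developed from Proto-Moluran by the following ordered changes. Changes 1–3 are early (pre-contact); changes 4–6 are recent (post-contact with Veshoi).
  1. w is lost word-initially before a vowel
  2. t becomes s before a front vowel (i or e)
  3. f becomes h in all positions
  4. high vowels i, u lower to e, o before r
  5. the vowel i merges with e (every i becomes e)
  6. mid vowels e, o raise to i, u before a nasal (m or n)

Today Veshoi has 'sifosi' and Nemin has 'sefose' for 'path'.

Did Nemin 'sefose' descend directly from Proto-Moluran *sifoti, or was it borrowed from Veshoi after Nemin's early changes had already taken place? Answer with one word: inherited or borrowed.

If inherited, *sifoti would pass through all of Nemin's changes:
Nemin: start from *sifoti.
  rule 1: no change — sifoti
  rule 2 (palatalisation): sifoti → sifosi
  rule 3 (unconditioned shift): sifosi → sihosi
  rule 4: no change — sihosi
  rule 5 (vowel merger): sihosi → sehose
  rule 6: no change — sehose
  ⇒ Nemin sehose
If borrowed from Veshoi 'sifosi' after the early changes, it would undergo only the recent ones:
  rule 4 (pre-rhotic lowering): no change (sifosi)
  rule 5 (vowel merger): sifosi → sefose
  rule 6 (pre-nasal raising): no change (sefose)
  ⇒ as a loan: sefose
Nemin 'sefose' matches the loan outcome 'sefose', not the inherited 'sehose' — it skipped the early Nemin changes, so it was borrowed from Veshoi.

borrowed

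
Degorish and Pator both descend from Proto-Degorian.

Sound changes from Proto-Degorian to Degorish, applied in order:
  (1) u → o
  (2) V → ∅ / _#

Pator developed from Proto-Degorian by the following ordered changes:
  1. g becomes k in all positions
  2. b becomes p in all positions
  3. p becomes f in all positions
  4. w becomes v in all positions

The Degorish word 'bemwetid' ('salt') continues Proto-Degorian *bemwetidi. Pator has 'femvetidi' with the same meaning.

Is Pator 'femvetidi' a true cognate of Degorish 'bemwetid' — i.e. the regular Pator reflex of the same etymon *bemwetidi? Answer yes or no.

yes

Derive the expected Pator reflex of *bemwetidi:
Pator: *bemwetidi
  bemwetidi (rule 1 does not apply)
  bemwetidi → pemwetidi   [unconditioned shift]
  pemwetidi → femwetidi   [unconditioned shift]
  femwetidi → femvetidi   [unconditioned shift]
  giving Pator femvetidi.
Pator 'femvetidi' matches the regular reflex exactly, so the pair is cognate.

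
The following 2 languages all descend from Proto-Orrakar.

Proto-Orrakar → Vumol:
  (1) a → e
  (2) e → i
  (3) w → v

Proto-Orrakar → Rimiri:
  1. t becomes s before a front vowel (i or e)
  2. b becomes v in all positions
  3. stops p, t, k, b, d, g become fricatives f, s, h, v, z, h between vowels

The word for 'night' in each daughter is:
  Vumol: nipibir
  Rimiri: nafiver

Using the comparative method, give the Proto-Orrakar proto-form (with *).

Position 3: Vumol has p, Rimiri has f. Vumol preserves p here (none of its changes turn any other segment into p), so the proto-segment is *p.
Position 6: Vumol has i, Rimiri has e. Rimiri preserves e here (none of its changes turn any other segment into e), so the proto-segment is *e.
This points to *napiber. Verify forward in each daughter:
Vumol: start from *napiber.
  rule 1 (vowel merger): napiber → nepiber
  rule 2 (vowel merger): nepiber → nipibir
  rule 3: no change — nipibir
  ⇒ Vumol nipibir
Rimiri: *napiber > napiver > nafiver  (by unconditioned shift, intervocalic lenition)
*napiber is the unique common source.

*napiber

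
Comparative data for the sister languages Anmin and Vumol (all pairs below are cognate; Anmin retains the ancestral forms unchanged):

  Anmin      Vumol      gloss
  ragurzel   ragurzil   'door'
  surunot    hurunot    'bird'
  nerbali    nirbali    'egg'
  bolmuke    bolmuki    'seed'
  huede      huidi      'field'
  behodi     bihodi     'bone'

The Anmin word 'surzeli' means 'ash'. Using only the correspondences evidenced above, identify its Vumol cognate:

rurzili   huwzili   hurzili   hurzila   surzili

surunot ~ hurunot — Anmin s corresponds to Vumol h word-initially before a back vowel.
ragurzel ~ ragurzil, behodi ~ bihodi — Anmin e corresponds to Vumol i after a consonant, before a consonant other than r, m, n, p, b, f, v.
Applying these to Anmin 'surzeli':
  surzeli → hurzeli   (s→h word-initially before a back vowel)
  hurzeli → hurzili   (e→i after a consonant, before a consonant other than r, m, n, p, b, f, v)
So the Vumol cognate is 'hurzili'.

hurzili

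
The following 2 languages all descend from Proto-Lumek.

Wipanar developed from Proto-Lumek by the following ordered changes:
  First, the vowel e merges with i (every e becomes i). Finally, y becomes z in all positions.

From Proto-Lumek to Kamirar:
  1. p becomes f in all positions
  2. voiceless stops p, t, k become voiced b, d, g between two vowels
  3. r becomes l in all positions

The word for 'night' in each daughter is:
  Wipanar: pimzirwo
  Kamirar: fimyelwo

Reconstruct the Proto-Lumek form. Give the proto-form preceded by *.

Position 1: Wipanar has p, Kamirar has f. Wipanar preserves p here (none of its changes turn any other segment into p), so the proto-segment is *p.
Position 5: Wipanar has i, Kamirar has e. Kamirar preserves e here (none of its changes turn any other segment into e), so the proto-segment is *e.
Verify the candidate proto-form against each daughter:
Wipanar: start from *pimyerwo.
  rule 1 (vowel merger): pimyerwo → pimyirwo
  rule 2 (unconditioned shift): pimyirwo → pimzirwo
  ⇒ Wipanar pimzirwo
Kamirar: *pimyerwo
  pimyerwo → fimyerwo   [unconditioned shift]
  fimyerwo (rule 2 does not apply)
  fimyerwo → fimyelwo   [unconditioned shift]
  giving Kamirar fimyelwo.
No other proto-form is consistent with every reflex, so the reconstruction is *pimyerwo.

*pimyerwo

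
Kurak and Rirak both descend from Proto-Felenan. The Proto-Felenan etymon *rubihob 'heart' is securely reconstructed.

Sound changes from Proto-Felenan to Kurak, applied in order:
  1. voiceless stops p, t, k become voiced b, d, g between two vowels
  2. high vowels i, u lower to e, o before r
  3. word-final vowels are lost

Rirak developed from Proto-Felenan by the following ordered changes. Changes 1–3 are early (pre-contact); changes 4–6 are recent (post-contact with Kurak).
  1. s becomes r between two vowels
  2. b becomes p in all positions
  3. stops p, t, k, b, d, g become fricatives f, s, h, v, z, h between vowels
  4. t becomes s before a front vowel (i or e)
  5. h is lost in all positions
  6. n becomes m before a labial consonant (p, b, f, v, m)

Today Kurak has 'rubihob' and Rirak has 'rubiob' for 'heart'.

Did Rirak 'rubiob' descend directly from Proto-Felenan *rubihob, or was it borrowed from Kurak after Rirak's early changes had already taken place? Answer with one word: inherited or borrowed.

borrowed

If inherited, *rubihob would pass through all of Rirak's changes:
Rirak: *rubihob > rupihop > rufihop > rufiop  (by unconditioned shift, intervocalic lenition, h-loss)
If borrowed from Kurak 'rubihob' after the early changes, it would undergo only the recent ones:
  rule 4 (palatalisation): no change (rubihob)
  rule 5 (h-loss): rubihob → rubiob
  rule 6 (nasal place assimilation): no change (rubiob)
  ⇒ as a loan: rubiob
Rirak 'rubiob' matches the loan outcome 'rubiob', not the inherited 'rufiop' — it skipped the early Rirak changes, so it was borrowed from Kurak.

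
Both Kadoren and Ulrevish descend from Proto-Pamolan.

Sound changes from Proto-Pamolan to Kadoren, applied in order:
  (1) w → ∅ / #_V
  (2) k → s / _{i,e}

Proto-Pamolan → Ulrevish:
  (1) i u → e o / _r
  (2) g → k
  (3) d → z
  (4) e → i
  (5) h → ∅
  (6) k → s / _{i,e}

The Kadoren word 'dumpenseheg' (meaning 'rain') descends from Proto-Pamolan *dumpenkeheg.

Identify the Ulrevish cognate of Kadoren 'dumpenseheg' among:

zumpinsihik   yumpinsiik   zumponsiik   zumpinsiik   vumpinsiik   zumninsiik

Ulrevish: start from *dumpenkeheg.
  rule 1: no change — dumpenkeheg
  rule 2 (unconditioned shift): dumpenkeheg → dumpenkehek
  rule 3 (unconditioned shift): dumpenkehek → zumpenkehek
  rule 4 (vowel merger): zumpenkehek → zumpinkihik
  rule 5 (h-loss): zumpinkihik → zumpinkiik
  rule 6 (palatalisation): zumpinkiik → zumpinsiik
  ⇒ Ulrevish zumpinsiik
Only 'zumpinsiik' matches the regular Ulrevish development of *dumpenkeheg.

zumpinsiik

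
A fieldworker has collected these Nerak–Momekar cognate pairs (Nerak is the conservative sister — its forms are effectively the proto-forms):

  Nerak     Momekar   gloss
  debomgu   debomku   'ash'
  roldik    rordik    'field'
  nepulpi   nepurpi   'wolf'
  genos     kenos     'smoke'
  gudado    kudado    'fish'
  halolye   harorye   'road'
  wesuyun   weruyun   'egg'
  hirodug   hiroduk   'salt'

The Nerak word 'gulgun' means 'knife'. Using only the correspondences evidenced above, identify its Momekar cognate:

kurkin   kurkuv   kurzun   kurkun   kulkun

kurkun

gudado ~ kudado — Nerak g corresponds to Momekar k word-initially before a back vowel.
roldik ~ rordik, halolye ~ harorye — Nerak l corresponds to Momekar r after a vowel, before a consonant other than r, m, n, p, b, f, v.
debomgu ~ debomku — Nerak g corresponds to Momekar k after a consonant, before a back vowel.
Applying these to Nerak 'gulgun':
  gulgun → kulgun   (g→k word-initially before a back vowel)
  kulgun → kurgun   (l→r after a vowel, before a consonant other than r, m, n, p, b, f, v)
  kurgun → kurkun   (g→k after a consonant, before a back vowel)
So the Momekar cognate is 'kurkun'.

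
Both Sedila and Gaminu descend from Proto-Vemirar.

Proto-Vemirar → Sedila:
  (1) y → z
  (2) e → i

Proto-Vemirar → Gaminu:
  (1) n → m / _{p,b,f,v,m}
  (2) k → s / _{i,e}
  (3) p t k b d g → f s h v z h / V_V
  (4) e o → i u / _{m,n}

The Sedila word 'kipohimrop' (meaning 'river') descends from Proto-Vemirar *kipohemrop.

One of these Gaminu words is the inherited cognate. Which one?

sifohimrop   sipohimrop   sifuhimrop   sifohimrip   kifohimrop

sifohimrop

Gaminu: start from *kipohemrop.
  rule 1: no change — kipohemrop
  rule 2 (palatalisation): kipohemrop → sipohemrop
  rule 3 (intervocalic lenition): sipohemrop → sifohemrop
  rule 4 (pre-nasal raising): sifohemrop → sifohimrop
  ⇒ Gaminu sifohimrop
Only 'sifohimrop' matches the regular Gaminu development of *kipohemrop.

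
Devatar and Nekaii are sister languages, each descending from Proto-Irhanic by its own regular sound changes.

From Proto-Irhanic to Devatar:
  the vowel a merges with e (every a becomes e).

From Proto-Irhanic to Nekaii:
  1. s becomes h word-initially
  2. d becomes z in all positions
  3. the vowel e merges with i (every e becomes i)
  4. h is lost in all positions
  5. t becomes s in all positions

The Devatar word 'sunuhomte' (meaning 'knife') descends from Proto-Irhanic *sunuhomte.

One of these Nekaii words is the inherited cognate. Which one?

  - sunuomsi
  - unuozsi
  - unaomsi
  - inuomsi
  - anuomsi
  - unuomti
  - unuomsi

unuomsi

Nekaii: *sunuhomte
  sunuhomte → hunuhomte   [debuccalisation]
  hunuhomte (rule 2 does not apply)
  hunuhomte → hunuhomti   [vowel merger]
  hunuhomti → unuomti   [h-loss]
  unuomti → unuomsi   [unconditioned shift]
  giving Nekaii unuomsi.
Only 'unuomsi' matches the regular Nekaii development of *sunuhomte.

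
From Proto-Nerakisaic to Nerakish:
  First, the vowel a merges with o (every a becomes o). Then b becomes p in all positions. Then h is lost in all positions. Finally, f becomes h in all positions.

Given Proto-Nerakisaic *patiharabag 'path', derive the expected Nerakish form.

Nerakish: *patiharabag
  patiharabag → potihorobog   [vowel merger]
  potihorobog → potihoropog   [unconditioned shift]
  potihoropog → potioropog   [h-loss]
  potioropog (rule 4 does not apply)
  giving Nerakish potioropog.

potioropog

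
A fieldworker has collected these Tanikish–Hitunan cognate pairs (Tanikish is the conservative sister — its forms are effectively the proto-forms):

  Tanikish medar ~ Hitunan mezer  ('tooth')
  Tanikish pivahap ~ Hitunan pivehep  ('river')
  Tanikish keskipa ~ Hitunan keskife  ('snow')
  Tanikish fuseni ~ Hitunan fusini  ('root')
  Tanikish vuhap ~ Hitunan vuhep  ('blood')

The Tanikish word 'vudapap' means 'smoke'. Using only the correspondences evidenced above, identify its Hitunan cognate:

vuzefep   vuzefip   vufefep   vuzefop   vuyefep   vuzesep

medar ~ mezer — Tanikish d corresponds to Hitunan z between vowels (before a back vowel).
pivahap ~ pivehep, vuhap ~ vuhep — Tanikish a corresponds to Hitunan e after a consonant, before a labial obstruent.
keskipa ~ keskife — Tanikish p corresponds to Hitunan f between vowels (before a back vowel).
Applying these to Tanikish 'vudapap':
  vudapap → vuzapap   (d→z between vowels (before a back vowel))
  vuzapap → vuzepap   (a→e after a consonant, before a labial obstruent)
  vuzepap → vuzefap   (p→f between vowels (before a back vowel))
  vuzefap → vuzefep   (a→e after a consonant, before a labial obstruent)
So the Hitunan cognate is 'vuzefep'.

vuzefep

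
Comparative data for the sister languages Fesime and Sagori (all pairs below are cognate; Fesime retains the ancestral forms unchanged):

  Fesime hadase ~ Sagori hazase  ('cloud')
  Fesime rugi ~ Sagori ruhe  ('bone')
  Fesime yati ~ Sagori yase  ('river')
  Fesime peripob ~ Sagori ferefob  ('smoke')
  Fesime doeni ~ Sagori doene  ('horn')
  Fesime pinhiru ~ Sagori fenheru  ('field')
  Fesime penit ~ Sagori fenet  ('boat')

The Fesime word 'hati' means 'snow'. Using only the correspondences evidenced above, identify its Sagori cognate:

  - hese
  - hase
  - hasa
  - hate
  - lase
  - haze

yati ~ yase — Fesime t corresponds to Sagori s between vowels (before a front vowel).
rugi ~ ruhe, yati ~ yase — Fesime i corresponds to Sagori e word-finally.
Applying these to Fesime 'hati':
  hati → hasi   (t→s between vowels (before a front vowel))
  hasi → hase   (i→e word-finally)
So the Sagori cognate is 'hase'.

hase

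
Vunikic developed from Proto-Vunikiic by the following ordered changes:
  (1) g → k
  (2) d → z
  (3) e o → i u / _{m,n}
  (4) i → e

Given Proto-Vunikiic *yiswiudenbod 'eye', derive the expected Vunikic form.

Vunikic: *yiswiudenbod
  yiswiudenbod (rule 1 does not apply)
  yiswiudenbod → yiswiuzenboz   [unconditioned shift]
  yiswiuzenboz → yiswiuzinboz   [pre-nasal raising]
  yiswiuzinboz → yesweuzenboz   [vowel merger]
  giving Vunikic yesweuzenboz.

yesweuzenboz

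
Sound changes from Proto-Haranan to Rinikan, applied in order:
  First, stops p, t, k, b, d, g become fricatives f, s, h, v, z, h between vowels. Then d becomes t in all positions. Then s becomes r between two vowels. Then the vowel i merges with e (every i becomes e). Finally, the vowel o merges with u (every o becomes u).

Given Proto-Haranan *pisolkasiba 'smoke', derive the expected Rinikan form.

perulkareva

Rinikan: *pisolkasiba
  pisolkasiba → pisolkasiva   [intervocalic lenition]
  pisolkasiva (rule 2 does not apply)
  pisolkasiva → pirolkariva   [rhotacism]
  pirolkariva → perolkareva   [vowel merger]
  perolkareva → perulkareva   [vowel merger]
  giving Rinikan perulkareva.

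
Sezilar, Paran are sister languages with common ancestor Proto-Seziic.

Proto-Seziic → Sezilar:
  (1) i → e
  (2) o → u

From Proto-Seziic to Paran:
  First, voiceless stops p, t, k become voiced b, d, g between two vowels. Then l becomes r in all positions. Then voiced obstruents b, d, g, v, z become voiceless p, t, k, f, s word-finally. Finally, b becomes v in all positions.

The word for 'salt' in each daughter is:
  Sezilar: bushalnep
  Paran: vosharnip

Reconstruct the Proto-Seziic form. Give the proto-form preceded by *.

*boshalnip

Position 2: Sezilar has u, Paran has o. Paran preserves o here (none of its changes turn any other segment into o), so the proto-segment is *o.
Position 6: Sezilar has l, Paran has r. Sezilar preserves l here (none of its changes turn any other segment into l), so the proto-segment is *l.
Verify the candidate proto-form against each daughter:
Sezilar: start from *boshalnip.
  rule 1 (vowel merger): boshalnip → boshalnep
  rule 2 (vowel merger): boshalnep → bushalnep
  ⇒ Sezilar bushalnep
Paran: *boshalnip > bosharnip > vosharnip  (by unconditioned shift, unconditioned shift)
Only *boshalnip yields all of Sezilar bushalnep, Paran vosharnip.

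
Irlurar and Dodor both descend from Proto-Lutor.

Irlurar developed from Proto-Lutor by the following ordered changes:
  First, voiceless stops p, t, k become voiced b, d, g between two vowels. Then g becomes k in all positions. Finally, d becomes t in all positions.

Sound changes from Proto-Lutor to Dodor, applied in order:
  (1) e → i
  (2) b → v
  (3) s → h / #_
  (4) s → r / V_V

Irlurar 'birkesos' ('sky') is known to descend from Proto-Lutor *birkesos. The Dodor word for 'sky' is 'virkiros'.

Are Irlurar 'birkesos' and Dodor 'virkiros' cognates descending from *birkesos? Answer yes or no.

yes

Derive the expected Dodor reflex of *birkesos:
Dodor: start from *birkesos.
  rule 1 (vowel merger): birkesos → birkisos
  rule 2 (unconditioned shift): birkisos → virkisos
  rule 3: no change — virkisos
  rule 4 (rhotacism): virkisos → virkiros
  ⇒ Dodor virkiros
Dodor 'virkiros' matches the regular reflex exactly, so the pair is cognate.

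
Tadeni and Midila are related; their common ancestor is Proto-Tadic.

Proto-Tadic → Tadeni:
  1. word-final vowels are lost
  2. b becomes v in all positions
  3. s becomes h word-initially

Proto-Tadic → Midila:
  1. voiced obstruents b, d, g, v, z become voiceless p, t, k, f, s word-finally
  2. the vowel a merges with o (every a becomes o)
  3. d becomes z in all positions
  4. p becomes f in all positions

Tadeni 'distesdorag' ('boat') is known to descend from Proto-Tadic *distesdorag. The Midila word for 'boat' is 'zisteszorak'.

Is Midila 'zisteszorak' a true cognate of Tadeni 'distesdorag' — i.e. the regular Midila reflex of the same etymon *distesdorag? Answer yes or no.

no

Derive the expected Midila reflex of *distesdorag:
Midila: start from *distesdorag.
  rule 1 (final devoicing): distesdorag → distesdorak
  rule 2 (vowel merger): distesdorak → distesdorok
  rule 3 (unconditioned shift): distesdorok → zisteszorok
  rule 4: no change — zisteszorok
  ⇒ Midila zisteszorok
The regular Midila reflex would be 'zisteszorok', but the attested form is 'zisteszorak'. The correspondence is irregular, so they are not cognates (the Midila form has a different source).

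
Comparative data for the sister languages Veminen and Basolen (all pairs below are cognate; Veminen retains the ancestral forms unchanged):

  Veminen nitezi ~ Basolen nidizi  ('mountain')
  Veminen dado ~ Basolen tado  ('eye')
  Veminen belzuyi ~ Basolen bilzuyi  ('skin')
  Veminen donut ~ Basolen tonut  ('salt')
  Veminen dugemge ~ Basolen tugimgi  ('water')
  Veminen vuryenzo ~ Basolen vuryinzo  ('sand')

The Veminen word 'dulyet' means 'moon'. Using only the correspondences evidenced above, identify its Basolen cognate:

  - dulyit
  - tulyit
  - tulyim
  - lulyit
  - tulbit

dugemge ~ tugimgi — Veminen d corresponds to Basolen t word-initially before a back vowel.
nitezi ~ nidizi, belzuyi ~ bilzuyi — Veminen e corresponds to Basolen i after a consonant, before a consonant other than r, m, n, p, b, f, v.
Applying these to Veminen 'dulyet':
  dulyet → tulyet   (d→t word-initially before a back vowel)
  tulyet → tulyit   (e→i after a consonant, before a consonant other than r, m, n, p, b, f, v)
So the Basolen cognate is 'tulyit'.

tulyit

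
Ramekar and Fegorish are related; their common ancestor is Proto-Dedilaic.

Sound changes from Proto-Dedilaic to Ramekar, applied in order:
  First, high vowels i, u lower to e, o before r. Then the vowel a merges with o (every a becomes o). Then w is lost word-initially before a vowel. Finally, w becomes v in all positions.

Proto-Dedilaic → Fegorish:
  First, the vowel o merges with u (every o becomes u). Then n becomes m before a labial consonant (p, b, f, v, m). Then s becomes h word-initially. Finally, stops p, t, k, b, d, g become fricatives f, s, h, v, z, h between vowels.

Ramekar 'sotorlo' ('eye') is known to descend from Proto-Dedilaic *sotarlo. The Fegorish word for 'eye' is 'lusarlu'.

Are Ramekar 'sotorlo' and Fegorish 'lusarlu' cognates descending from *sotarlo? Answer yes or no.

no

Derive the expected Fegorish reflex of *sotarlo:
Fegorish: start from *sotarlo.
  rule 1 (vowel merger): sotarlo → sutarlu
  rule 2: no change — sutarlu
  rule 3 (debuccalisation): sutarlu → hutarlu
  rule 4 (intervocalic lenition): hutarlu → husarlu
  ⇒ Fegorish husarlu
The regular Fegorish reflex would be 'husarlu', but the attested form is 'lusarlu'. The correspondence is irregular, so they are not cognates (the Fegorish form has a different source).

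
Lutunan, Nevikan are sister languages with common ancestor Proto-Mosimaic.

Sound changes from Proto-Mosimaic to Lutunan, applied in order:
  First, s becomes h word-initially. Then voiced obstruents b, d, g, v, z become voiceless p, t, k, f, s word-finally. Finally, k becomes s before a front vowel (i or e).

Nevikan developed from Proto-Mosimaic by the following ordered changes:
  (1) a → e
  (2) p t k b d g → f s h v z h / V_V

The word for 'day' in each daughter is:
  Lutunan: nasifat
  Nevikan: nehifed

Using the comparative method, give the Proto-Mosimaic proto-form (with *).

Position 2: Lutunan has a, Nevikan has e. Lutunan preserves a here (none of its changes turn any other segment into a), so the proto-segment is *a.
Position 7: Lutunan has t, Nevikan has d. Nevikan preserves d here (none of its changes turn any other segment into d), so the proto-segment is *d.
Position 6: Lutunan has a, Nevikan has e. Lutunan preserves a here (none of its changes turn any other segment into a), so the proto-segment is *a.
This points to *nakifad. Verify forward in each daughter:
Lutunan: *nakifad
  nakifad (rule 1 does not apply)
  nakifad → nakifat   [final devoicing]
  nakifat → nasifat   [palatalisation]
  giving Lutunan nasifat.
Nevikan: *nakifad > nekifed > nehifed  (by vowel merger, intervocalic lenition)
Only *nakifad yields all of Lutunan nasifat, Nevikan nehifed.

*nakifad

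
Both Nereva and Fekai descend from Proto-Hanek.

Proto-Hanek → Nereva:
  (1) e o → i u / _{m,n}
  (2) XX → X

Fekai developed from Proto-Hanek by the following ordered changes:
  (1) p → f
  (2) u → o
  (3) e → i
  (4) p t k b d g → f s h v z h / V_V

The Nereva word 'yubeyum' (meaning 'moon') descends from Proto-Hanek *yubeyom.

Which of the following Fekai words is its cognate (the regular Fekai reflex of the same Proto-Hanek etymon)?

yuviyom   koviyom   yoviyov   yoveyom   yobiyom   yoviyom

Fekai: *yubeyom > yobeyom > yobiyom > yoviyom  (by vowel merger, vowel merger, intervocalic lenition)
The other candidates each miss or misapply at least one Fekai change.

yoviyom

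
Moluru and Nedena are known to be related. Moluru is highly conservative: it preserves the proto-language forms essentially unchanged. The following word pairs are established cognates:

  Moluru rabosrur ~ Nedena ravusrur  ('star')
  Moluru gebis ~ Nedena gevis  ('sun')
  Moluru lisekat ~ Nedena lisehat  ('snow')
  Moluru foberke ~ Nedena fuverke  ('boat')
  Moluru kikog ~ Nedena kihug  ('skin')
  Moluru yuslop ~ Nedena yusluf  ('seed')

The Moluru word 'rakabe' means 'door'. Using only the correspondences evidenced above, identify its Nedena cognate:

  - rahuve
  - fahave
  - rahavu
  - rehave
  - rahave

lisekat ~ lisehat — Moluru k corresponds to Nedena h between vowels (before a back vowel).
foberke ~ fuverke — Moluru b corresponds to Nedena v between vowels (before a front vowel).
Applying these to Moluru 'rakabe':
  rakabe → rahabe   (k→h between vowels (before a back vowel))
  rahabe → rahave   (b→v between vowels (before a front vowel))
So the Nedena cognate is 'rahave'.

rahave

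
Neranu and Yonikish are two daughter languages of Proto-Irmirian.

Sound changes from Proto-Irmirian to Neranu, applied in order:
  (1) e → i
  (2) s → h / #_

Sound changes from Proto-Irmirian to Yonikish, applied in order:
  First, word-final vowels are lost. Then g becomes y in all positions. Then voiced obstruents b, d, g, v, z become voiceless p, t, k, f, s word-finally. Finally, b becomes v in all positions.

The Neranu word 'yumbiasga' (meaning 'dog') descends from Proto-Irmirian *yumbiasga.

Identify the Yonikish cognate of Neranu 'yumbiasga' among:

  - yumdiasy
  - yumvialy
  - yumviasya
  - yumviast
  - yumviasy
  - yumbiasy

Yonikish: *yumbiasga > yumbiasg > yumbiasy > yumviasy  (by apocope, unconditioned shift, unconditioned shift)
Only 'yumviasy' matches the regular Yonikish development of *yumbiasga.

yumviasy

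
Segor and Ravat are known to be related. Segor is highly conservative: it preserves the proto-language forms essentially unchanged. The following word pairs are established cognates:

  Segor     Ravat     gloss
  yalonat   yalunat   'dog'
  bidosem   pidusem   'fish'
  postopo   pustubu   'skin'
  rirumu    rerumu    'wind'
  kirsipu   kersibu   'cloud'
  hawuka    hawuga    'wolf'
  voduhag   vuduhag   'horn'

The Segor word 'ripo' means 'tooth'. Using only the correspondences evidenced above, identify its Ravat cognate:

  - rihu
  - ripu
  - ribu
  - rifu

ribu

postopo ~ pustubu — Segor p corresponds to Ravat b between vowels (before a back vowel).
postopo ~ pustubu — Segor o corresponds to Ravat u word-finally.
Applying these to Segor 'ripo':
  ripo → ribo   (p→b between vowels (before a back vowel))
  ribo → ribu   (o→u word-finally)
So the Ravat cognate is 'ribu'.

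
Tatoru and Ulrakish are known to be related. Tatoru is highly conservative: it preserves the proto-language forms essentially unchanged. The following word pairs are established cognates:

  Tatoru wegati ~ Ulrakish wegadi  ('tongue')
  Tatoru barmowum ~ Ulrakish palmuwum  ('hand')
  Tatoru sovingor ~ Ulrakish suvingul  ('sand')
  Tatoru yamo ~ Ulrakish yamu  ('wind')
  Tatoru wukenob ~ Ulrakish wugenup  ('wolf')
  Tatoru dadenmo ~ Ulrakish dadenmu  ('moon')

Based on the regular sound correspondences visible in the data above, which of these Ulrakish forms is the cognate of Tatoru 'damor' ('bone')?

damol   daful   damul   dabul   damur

sovingor ~ suvingul — Tatoru o corresponds to Ulrakish u after a consonant, before r.
sovingor ~ suvingul — Tatoru r corresponds to Ulrakish l word-finally.
Applying these to Tatoru 'damor':
  damor → damur   (o→u after a consonant, before r)
  damur → damul   (r→l word-finally)
So the Ulrakish cognate is 'damul'.

damul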